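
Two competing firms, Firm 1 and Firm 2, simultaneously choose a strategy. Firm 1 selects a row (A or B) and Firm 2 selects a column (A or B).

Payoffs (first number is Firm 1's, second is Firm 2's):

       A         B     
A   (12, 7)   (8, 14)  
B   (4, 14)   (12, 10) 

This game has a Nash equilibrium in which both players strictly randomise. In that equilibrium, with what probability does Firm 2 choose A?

1/3

Let q be the probability that Firm 2 plays A. In a completely mixed equilibrium, Firm 1 must be indifferent between A and B.
Firm 1's expected payoff from A is 12q + 8(1−q); from B it is 4q + 12(1−q).
Setting these equal: 4q + 8 = −8q + 12, so q = 1/3.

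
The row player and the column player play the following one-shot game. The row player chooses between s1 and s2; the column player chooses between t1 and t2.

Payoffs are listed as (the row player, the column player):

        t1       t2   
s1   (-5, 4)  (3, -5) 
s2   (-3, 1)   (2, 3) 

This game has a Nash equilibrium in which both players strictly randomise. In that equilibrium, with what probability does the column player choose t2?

Let q be the probability that the column player plays t1. In a completely mixed equilibrium, the row player must be indifferent between s1 and s2.
The row player's expected payoff from s1 is −5q + 3(1−q); from s2 it is −3q + 2(1−q).
Setting these equal: −8q + 3 = −5q + 2, so q = 1/3.
Therefore the column player plays t2 with probability 1 − 1/3 = 2/3.

2/3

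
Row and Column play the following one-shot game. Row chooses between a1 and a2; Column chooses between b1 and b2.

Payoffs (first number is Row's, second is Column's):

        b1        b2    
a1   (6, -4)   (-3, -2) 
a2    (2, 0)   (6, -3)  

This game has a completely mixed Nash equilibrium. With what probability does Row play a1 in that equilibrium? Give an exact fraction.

3/5

Let x be the probability that Row plays a1. In a completely mixed equilibrium, Column must be indifferent between b1 and b2.
Column's expected payoff from b1 is −4x; from b2 it is −2x − 3(1−x).
Setting these equal: −4x = x − 3, so x = 3/5.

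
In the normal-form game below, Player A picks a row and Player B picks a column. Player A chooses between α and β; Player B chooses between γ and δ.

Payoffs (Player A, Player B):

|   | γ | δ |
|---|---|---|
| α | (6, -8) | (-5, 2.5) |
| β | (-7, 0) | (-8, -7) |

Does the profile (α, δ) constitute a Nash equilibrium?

At (α, δ), Player A earns -5; switching to β would give -8, so Player A has no profitable deviation.
Player B earns 2.5; switching to γ would give -8, so Player B has no profitable deviation.
Neither player can gain by a unilateral deviation, so this profile is a Nash equilibrium.

Yes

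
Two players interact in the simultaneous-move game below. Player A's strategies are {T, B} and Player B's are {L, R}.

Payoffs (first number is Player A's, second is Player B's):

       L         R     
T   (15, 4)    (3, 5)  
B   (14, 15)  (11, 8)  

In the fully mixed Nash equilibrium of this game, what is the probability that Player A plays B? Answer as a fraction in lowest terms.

1/8

Let r be the probability that Player A plays T. In a completely mixed equilibrium, Player B must be indifferent between L and R.
Player B's expected payoff from L is 4r + 15(1−r); from R it is 5r + 8(1−r).
Setting these equal: −11r + 15 = −3r + 8, so r = 7/8.
Therefore Player A plays B with probability 1 − 7/8 = 1/8.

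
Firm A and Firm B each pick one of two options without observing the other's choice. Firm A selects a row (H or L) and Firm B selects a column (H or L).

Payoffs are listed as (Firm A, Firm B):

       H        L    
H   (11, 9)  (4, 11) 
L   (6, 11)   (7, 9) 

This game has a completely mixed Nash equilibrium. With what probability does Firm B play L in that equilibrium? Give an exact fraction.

Let c be the probability that Firm B plays H. In a completely mixed equilibrium, Firm A must be indifferent between H and L.
Firm A's expected payoff from H is 11c + 4(1−c); from L it is 6c + 7(1−c).
Setting these equal: 7c + 4 = −c + 7, so c = 3/8.
Therefore Firm B plays L with probability 1 − 3/8 = 5/8.

5/8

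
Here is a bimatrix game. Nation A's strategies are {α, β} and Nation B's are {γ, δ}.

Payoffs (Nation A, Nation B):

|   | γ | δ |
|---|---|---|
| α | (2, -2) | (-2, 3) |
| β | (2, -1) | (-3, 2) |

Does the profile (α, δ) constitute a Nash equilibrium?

At (α, δ), Nation A earns -2; switching to β would give -3, so Nation A has no profitable deviation.
Nation B earns 3; switching to γ would give -2, so Nation B has no profitable deviation.
Neither player can gain by a unilateral deviation, so this profile is a Nash equilibrium.

Yes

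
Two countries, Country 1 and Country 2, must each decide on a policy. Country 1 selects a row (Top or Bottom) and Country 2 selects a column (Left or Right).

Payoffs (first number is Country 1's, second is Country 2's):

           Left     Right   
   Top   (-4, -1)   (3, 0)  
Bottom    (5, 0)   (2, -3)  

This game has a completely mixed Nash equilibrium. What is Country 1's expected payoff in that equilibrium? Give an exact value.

First find q, the probability Country 2 plays Left, from Country 1's indifference between Top and Bottom: −4q + 3(1−q) = 5q + 2(1−q), giving q = 1/10.
Since Country 1 is indifferent in equilibrium, Country 1's expected payoff equals the payoff from either row against (1/10, 9/10). Using Top: −4(1/10) + 3(9/10) = 23/10.

23/10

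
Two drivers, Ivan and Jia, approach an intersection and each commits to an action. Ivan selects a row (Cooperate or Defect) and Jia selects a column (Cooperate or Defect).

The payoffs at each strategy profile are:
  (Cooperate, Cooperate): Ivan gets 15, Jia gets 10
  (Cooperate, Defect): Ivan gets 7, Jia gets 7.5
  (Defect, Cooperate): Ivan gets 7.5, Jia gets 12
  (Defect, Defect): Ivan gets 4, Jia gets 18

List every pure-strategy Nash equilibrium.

(Cooperate, Cooperate)

(Cooperate, Cooperate): Ivan gets 15 ≥ 7.5 from Defect, and Jia gets 10 ≥ 7.5 from Defect — Nash equilibrium.
(Cooperate, Defect): Jia prefers Cooperate (10 > 7.5) — not an equilibrium.
(Defect, Cooperate): Ivan prefers Cooperate (15 > 7.5); Jia prefers Defect (18 > 12) — not an equilibrium.
(Defect, Defect): Ivan prefers Cooperate (7 > 4) — not an equilibrium.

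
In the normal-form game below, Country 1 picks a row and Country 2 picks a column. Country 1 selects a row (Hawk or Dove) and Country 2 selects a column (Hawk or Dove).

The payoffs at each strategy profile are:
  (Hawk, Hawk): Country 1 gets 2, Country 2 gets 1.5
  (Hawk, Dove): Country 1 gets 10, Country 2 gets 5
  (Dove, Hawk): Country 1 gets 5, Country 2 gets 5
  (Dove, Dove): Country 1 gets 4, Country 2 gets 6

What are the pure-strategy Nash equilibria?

(Hawk, Dove)

(Hawk, Hawk): Country 1 prefers Dove (5 > 2); Country 2 prefers Dove (5 > 1.5) — not an equilibrium.
(Hawk, Dove): Country 1 gets 10 ≥ 4 from Dove, and Country 2 gets 5 ≥ 1.5 from Hawk — Nash equilibrium.
(Dove, Hawk): Country 2 prefers Dove (6 > 5) — not an equilibrium.
(Dove, Dove): Country 1 prefers Hawk (10 > 4) — not an equilibrium.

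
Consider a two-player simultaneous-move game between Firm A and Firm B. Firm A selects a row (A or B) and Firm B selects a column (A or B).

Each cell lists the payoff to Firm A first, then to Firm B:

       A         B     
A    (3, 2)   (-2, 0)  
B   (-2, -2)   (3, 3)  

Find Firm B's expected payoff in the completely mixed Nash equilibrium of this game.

6/7

First find x, the probability Firm A plays A, from Firm B's indifference between A and B: 2x − 2(1−x) = 3(1−x), giving x = 5/7.
Since Firm B is indifferent in equilibrium, Firm B's expected payoff equals the payoff from either column against (5/7, 2/7). Using A: 2(5/7) − 2(2/7) = 6/7.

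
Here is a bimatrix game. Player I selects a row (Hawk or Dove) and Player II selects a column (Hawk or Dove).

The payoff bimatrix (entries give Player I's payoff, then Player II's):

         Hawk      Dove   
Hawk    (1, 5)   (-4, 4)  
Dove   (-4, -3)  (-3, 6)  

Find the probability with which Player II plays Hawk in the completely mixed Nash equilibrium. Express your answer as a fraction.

1/6

Let q be the probability that Player II plays Hawk. In a completely mixed equilibrium, Player I must be indifferent between Hawk and Dove.
Player I's expected payoff from Hawk is q − 4(1−q); from Dove it is −4q − 3(1−q).
Setting these equal: 5q − 4 = −q − 3, so q = 1/6.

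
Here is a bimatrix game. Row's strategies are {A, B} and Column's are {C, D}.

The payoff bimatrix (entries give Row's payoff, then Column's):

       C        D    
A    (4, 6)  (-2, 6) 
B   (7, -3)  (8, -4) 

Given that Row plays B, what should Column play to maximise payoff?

C

Against B, Column earns -3 from C and -4 from D.
So C is the best response.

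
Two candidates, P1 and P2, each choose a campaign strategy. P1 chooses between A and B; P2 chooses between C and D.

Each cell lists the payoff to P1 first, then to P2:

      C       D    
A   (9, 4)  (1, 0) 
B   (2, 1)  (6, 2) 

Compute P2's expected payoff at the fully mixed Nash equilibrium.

8/5

First find p, the probability P1 plays A, from P2's indifference between C and D: 4p + (1−p) = 2(1−p), giving p = 1/5.
Since P2 is indifferent in equilibrium, P2's expected payoff equals the payoff from either column against (1/5, 4/5). Using C: 4(1/5) + (4/5) = 8/5.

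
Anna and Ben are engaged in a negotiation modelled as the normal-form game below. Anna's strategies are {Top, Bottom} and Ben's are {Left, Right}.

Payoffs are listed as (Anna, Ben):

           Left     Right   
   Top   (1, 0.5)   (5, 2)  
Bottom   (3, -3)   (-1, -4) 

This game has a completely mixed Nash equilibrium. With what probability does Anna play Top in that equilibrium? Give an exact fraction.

2/5

Let r be the probability that Anna plays Top. In a completely mixed equilibrium, Ben must be indifferent between Left and Right.
Ben's expected payoff from Left is 0.5r − 3(1−r); from Right it is 2r − 4(1−r).
Setting these equal: 3.5r − 3 = 6r − 4, so r = 2/5.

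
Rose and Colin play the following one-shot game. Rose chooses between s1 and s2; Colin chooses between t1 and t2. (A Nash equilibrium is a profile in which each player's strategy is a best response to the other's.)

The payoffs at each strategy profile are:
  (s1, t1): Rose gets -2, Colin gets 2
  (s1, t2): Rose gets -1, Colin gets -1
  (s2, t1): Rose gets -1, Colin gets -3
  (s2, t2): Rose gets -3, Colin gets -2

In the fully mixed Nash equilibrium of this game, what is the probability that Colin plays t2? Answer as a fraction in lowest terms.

Let c be the probability that Colin plays t1. In a completely mixed equilibrium, Rose must be indifferent between s1 and s2.
Rose's expected payoff from s1 is −2c − (1−c); from s2 it is −c − 3(1−c).
Setting these equal: −c − 1 = 2c − 3, so c = 2/3.
Therefore Colin plays t2 with probability 1 − 2/3 = 1/3.

1/3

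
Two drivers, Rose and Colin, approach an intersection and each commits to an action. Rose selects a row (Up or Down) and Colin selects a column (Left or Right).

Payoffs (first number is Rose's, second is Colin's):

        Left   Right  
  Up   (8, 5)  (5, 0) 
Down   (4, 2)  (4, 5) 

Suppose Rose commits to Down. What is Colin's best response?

Against Down, Colin earns 2 from Left and 5 from Right.
So Right is the best response.

Right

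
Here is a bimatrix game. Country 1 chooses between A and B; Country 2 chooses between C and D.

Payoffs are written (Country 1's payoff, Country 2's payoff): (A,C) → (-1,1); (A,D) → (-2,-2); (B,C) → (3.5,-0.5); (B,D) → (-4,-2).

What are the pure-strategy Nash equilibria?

(A, C): Country 1 prefers B (3.5 > -1) — not an equilibrium.
(A, D): Country 2 prefers C (1 > -2) — not an equilibrium.
(B, C): Country 1 gets 3.5 ≥ -1 from A, and Country 2 gets -0.5 ≥ -2 from D — Nash equilibrium.
(B, D): Country 1 prefers A (-2 > -4); Country 2 prefers C (-0.5 > -2) — not an equilibrium.

(B, C)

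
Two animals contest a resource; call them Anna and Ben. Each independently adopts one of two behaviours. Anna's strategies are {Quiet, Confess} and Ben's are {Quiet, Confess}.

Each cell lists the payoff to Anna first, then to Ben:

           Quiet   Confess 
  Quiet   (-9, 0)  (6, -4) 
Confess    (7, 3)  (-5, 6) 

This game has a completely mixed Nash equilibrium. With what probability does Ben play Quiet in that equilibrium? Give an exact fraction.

11/27

Let y be the probability that Ben plays Quiet. In a completely mixed equilibrium, Anna must be indifferent between Quiet and Confess.
Anna's expected payoff from Quiet is −9y + 6(1−y); from Confess it is 7y − 5(1−y).
Setting these equal: −15y + 6 = 12y − 5, so y = 11/27.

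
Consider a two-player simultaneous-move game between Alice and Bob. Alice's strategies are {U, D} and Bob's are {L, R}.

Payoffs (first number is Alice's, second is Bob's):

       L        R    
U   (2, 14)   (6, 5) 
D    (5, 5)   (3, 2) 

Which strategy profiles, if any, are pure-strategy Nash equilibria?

(D, L)

(U, L): Alice prefers D (5 > 2) — not an equilibrium.
(U, R): Bob prefers L (14 > 5) — not an equilibrium.
(D, L): Alice gets 5 ≥ 2 from U, and Bob gets 5 ≥ 2 from R — Nash equilibrium.
(D, R): Alice prefers U (6 > 3); Bob prefers L (5 > 2) — not an equilibrium.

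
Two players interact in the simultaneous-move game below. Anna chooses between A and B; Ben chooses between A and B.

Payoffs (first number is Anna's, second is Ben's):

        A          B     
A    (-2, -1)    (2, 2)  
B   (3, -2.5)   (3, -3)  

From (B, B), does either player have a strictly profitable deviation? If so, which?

Anna at (B, B) earns 3; deviating to A yields 2 — not better.
Ben earns -3; deviating to A yields -2.5 — a strict improvement.
Only Ben has a strictly profitable deviation.

Ben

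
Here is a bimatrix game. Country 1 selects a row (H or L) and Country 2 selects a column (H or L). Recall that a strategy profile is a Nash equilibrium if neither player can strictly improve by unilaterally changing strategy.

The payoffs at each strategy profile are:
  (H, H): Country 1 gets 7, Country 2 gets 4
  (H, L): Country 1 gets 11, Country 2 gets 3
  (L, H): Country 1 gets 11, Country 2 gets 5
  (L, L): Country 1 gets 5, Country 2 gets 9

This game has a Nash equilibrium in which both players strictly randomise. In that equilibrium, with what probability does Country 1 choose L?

Let r be the probability that Country 1 plays H. In a completely mixed equilibrium, Country 2 must be indifferent between H and L.
Country 2's expected payoff from H is 4r + 5(1−r); from L it is 3r + 9(1−r).
Setting these equal: −r + 5 = −6r + 9, so r = 4/5.
Therefore Country 1 plays L with probability 1 − 4/5 = 1/5.

1/5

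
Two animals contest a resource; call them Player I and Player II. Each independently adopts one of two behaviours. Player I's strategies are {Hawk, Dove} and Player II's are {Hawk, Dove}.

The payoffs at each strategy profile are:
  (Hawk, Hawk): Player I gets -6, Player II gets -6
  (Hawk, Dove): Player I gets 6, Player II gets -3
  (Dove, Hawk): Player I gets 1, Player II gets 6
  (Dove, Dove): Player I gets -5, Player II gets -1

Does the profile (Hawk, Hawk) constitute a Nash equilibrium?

At (Hawk, Hawk), Player I earns -6; switching to Dove would give 1, so Player I would deviate.
Player II earns -6; switching to Dove would give -3, so Player II would deviate.
Since at least one player can profitably deviate, this is not a Nash equilibrium.

No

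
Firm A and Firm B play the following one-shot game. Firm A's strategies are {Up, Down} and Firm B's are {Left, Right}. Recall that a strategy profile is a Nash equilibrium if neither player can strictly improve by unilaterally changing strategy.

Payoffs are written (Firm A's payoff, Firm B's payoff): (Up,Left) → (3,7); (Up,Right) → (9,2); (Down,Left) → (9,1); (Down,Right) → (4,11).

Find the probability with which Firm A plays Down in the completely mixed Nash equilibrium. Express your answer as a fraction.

1/3

Let x be the probability that Firm A plays Up. In a completely mixed equilibrium, Firm B must be indifferent between Left and Right.
Firm B's expected payoff from Left is 7x + (1−x); from Right it is 2x + 11(1−x).
Setting these equal: 6x + 1 = −9x + 11, so x = 2/3.
Therefore Firm A plays Down with probability 1 − 2/3 = 1/3.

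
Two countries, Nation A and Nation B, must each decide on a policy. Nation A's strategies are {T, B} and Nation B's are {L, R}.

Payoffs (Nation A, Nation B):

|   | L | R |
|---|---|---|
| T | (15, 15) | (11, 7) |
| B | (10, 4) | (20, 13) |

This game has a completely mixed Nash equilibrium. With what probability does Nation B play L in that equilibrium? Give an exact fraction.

9/14

Let y be the probability that Nation B plays L. In a completely mixed equilibrium, Nation A must be indifferent between T and B.
Nation A's expected payoff from T is 15y + 11(1−y); from B it is 10y + 20(1−y).
Setting these equal: 4y + 11 = −10y + 20, so y = 9/14.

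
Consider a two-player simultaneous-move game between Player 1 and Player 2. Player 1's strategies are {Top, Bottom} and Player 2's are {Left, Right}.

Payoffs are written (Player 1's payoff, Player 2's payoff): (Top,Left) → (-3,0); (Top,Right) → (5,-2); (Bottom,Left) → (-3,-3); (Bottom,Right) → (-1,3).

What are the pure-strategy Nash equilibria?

(Top, Left): Player 1 gets -3 ≥ -3 from Bottom, and Player 2 gets 0 ≥ -2 from Right — Nash equilibrium.
(Top, Right): Player 2 prefers Left (0 > -2) — not an equilibrium.
(Bottom, Left): Player 2 prefers Right (3 > -3) — not an equilibrium.
(Bottom, Right): Player 1 prefers Top (5 > -1) — not an equilibrium.

(Top, Left)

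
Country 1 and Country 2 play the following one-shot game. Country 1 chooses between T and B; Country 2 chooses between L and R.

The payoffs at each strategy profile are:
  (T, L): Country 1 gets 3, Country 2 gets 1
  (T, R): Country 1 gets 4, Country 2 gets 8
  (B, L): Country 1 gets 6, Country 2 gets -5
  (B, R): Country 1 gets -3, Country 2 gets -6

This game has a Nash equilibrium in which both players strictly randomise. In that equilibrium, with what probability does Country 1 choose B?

7/8

Let p be the probability that Country 1 plays T. In a completely mixed equilibrium, Country 2 must be indifferent between L and R.
Country 2's expected payoff from L is p − 5(1−p); from R it is 8p − 6(1−p).
Setting these equal: 6p − 5 = 14p − 6, so p = 1/8.
Therefore Country 1 plays B with probability 1 − 1/8 = 7/8.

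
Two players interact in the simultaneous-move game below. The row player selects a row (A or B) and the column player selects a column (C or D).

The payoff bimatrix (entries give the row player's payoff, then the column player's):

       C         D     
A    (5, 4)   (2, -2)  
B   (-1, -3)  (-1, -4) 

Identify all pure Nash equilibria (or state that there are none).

(A, C)

(A, C): the row player gets 5 ≥ -1 from B, and the column player gets 4 ≥ -2 from D — Nash equilibrium.
(A, D): the column player prefers C (4 > -2) — not an equilibrium.
(B, C): the row player prefers A (5 > -1) — not an equilibrium.
(B, D): the row player prefers A (2 > -1); the column player prefers C (-3 > -4) — not an equilibrium.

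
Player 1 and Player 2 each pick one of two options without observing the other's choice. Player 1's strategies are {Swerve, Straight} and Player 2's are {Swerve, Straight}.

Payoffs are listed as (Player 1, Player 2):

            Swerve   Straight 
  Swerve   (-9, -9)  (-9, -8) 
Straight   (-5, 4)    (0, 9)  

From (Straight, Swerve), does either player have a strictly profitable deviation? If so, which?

Player 1 at (Straight, Swerve) earns -5; deviating to Swerve yields -9 — not better.
Player 2 earns 4; deviating to Straight yields 9 — a strict improvement.
Only Player 2 has a strictly profitable deviation.

Player 2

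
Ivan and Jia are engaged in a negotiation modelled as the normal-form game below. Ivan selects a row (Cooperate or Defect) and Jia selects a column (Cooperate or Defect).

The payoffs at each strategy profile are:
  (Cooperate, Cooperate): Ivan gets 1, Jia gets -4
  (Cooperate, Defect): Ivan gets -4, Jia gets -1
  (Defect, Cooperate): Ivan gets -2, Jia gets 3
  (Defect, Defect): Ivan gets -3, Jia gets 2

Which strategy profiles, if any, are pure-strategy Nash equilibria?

none

(Cooperate, Cooperate): Jia prefers Defect (-1 > -4) — not an equilibrium.
(Cooperate, Defect): Ivan prefers Defect (-3 > -4) — not an equilibrium.
(Defect, Cooperate): Ivan prefers Cooperate (1 > -2) — not an equilibrium.
(Defect, Defect): Jia prefers Cooperate (3 > 2) — not an equilibrium.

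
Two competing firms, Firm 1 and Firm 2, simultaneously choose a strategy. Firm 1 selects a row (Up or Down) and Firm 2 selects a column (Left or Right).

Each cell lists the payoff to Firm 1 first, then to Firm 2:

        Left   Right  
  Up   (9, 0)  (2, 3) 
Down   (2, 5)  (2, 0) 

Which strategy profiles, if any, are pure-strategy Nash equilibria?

(Up, Right)

(Up, Left): Firm 2 prefers Right (3 > 0) — not an equilibrium.
(Up, Right): Firm 1 gets 2 ≥ 2 from Down, and Firm 2 gets 3 ≥ 0 from Left — Nash equilibrium.
(Down, Left): Firm 1 prefers Up (9 > 2) — not an equilibrium.
(Down, Right): Firm 2 prefers Left (5 > 0) — not an equilibrium.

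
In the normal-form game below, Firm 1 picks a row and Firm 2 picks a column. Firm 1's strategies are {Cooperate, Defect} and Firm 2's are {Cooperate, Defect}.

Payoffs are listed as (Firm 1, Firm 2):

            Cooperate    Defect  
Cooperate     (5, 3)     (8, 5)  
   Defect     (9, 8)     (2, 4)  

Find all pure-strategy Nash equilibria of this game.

(Cooperate, Cooperate): Firm 1 prefers Defect (9 > 5); Firm 2 prefers Defect (5 > 3) — not an equilibrium.
(Cooperate, Defect): Firm 1 gets 8 ≥ 2 from Defect, and Firm 2 gets 5 ≥ 3 from Cooperate — Nash equilibrium.
(Defect, Cooperate): Firm 1 gets 9 ≥ 5 from Cooperate, and Firm 2 gets 8 ≥ 4 from Defect — Nash equilibrium.
(Defect, Defect): Firm 1 prefers Cooperate (8 > 2); Firm 2 prefers Cooperate (8 > 4) — not an equilibrium.

(Cooperate, Defect) and (Defect, Cooperate)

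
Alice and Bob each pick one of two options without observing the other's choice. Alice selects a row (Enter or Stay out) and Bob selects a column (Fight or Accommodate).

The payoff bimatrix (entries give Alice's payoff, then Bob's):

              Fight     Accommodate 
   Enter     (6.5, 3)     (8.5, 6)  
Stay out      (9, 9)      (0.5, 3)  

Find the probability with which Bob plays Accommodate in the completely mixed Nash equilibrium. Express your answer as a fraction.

5/21

Let q be the probability that Bob plays Fight. In a completely mixed equilibrium, Alice must be indifferent between Enter and Stay out.
Alice's expected payoff from Enter is 6.5q + 8.5(1−q); from Stay out it is 9q + 0.5(1−q).
Setting these equal: −2q + 8.5 = 8.5q + 0.5, so q = 16/21.
Therefore Bob plays Accommodate with probability 1 − 16/21 = 5/21.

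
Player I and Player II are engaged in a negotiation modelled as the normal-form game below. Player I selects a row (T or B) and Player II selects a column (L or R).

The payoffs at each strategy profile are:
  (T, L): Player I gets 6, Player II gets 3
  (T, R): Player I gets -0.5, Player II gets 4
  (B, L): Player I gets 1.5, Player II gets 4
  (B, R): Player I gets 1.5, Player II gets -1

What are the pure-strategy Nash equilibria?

none

(T, L): Player II prefers R (4 > 3) — not an equilibrium.
(T, R): Player I prefers B (1.5 > -0.5) — not an equilibrium.
(B, L): Player I prefers T (6 > 1.5) — not an equilibrium.
(B, R): Player II prefers L (4 > -1) — not an equilibrium.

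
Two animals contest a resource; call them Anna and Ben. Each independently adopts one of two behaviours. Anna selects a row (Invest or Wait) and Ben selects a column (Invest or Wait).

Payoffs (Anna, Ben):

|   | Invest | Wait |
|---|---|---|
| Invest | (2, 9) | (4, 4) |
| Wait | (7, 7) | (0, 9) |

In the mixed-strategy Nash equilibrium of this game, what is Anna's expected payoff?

First find q, the probability Ben plays Invest, from Anna's indifference between Invest and Wait: 2q + 4(1−q) = 7q, giving q = 4/9.
Since Anna is indifferent in equilibrium, Anna's expected payoff equals the payoff from either row against (4/9, 5/9). Using Invest: 2(4/9) + 4(5/9) = 28/9.

28/9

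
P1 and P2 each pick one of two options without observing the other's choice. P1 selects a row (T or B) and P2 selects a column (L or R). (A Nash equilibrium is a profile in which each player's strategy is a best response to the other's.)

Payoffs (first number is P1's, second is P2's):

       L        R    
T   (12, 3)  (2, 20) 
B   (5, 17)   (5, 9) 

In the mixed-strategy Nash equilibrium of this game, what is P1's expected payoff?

5

First find q, the probability P2 plays L, from P1's indifference between T and B: 12q + 2(1−q) = 5q + 5(1−q), giving q = 3/10.
Since P1 is indifferent in equilibrium, P1's expected payoff equals the payoff from either row against (3/10, 7/10). Using T: 12(3/10) + 2(7/10) = 5.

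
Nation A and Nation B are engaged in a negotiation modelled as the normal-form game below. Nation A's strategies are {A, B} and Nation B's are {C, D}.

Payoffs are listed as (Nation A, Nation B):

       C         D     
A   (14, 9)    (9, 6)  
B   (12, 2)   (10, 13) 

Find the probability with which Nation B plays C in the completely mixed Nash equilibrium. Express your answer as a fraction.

1/3

Let c be the probability that Nation B plays C. In a completely mixed equilibrium, Nation A must be indifferent between A and B.
Nation A's expected payoff from A is 14c + 9(1−c); from B it is 12c + 10(1−c).
Setting these equal: 5c + 9 = 2c + 10, so c = 1/3.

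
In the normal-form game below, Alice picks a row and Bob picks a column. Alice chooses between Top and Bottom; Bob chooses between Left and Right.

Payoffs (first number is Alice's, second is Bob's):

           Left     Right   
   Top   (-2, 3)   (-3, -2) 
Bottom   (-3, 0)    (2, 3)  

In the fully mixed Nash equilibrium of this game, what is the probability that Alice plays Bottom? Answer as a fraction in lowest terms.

Let r be the probability that Alice plays Top. In a completely mixed equilibrium, Bob must be indifferent between Left and Right.
Bob's expected payoff from Left is 3r; from Right it is −2r + 3(1−r).
Setting these equal: 3r = −5r + 3, so r = 3/8.
Therefore Alice plays Bottom with probability 1 − 3/8 = 5/8.

5/8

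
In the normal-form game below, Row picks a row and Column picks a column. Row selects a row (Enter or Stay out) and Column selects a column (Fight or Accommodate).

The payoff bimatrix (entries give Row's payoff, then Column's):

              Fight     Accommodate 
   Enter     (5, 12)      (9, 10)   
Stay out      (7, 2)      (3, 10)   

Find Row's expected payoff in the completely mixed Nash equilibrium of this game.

First find y, the probability Column plays Fight, from Row's indifference between Enter and Stay out: 5y + 9(1−y) = 7y + 3(1−y), giving y = 3/4.
Since Row is indifferent in equilibrium, Row's expected payoff equals the payoff from either row against (3/4, 1/4). Using Enter: 5(3/4) + 9(1/4) = 6.

6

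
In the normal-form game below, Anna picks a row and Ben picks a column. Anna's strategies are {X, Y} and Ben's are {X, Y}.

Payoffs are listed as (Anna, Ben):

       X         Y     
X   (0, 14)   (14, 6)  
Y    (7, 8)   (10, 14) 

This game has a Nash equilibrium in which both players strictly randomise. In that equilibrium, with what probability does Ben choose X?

Let c be the probability that Ben plays X. In a completely mixed equilibrium, Anna must be indifferent between X and Y.
Anna's expected payoff from X is 14(1−c); from Y it is 7c + 10(1−c).
Setting these equal: −14c + 14 = −3c + 10, so c = 4/11.

4/11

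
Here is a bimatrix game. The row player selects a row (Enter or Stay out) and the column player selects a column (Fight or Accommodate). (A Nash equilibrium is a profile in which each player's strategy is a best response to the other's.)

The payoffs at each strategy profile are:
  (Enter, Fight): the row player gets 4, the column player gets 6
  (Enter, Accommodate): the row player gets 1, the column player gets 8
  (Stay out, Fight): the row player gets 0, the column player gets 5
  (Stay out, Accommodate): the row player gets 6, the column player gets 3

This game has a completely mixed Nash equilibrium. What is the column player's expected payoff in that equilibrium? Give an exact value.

11/2

First find p, the probability the row player plays Enter, from the column player's indifference between Fight and Accommodate: 6p + 5(1−p) = 8p + 3(1−p), giving p = 1/2.
Since the column player is indifferent in equilibrium, the column player's expected payoff equals the payoff from either column against (1/2, 1/2). Using Fight: 6(1/2) + 5(1/2) = 11/2.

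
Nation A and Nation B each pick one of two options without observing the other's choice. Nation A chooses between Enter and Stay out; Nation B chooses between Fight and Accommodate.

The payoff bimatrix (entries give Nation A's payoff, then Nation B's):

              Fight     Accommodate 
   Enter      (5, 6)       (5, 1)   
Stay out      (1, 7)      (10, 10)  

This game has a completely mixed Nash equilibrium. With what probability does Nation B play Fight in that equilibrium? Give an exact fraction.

5/9

Let c be the probability that Nation B plays Fight. In a completely mixed equilibrium, Nation A must be indifferent between Enter and Stay out.
Nation A's expected payoff from Enter is 5c + 5(1−c); from Stay out it is c + 10(1−c).
Setting these equal: 5 = −9c + 10, so c = 5/9.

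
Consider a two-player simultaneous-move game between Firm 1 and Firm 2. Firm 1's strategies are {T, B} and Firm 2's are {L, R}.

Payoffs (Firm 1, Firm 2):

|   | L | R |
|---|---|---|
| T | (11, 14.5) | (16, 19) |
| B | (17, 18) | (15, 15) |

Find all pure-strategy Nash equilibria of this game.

(T, L): Firm 1 prefers B (17 > 11); Firm 2 prefers R (19 > 14.5) — not an equilibrium.
(T, R): Firm 1 gets 16 ≥ 15 from B, and Firm 2 gets 19 ≥ 14.5 from L — Nash equilibrium.
(B, L): Firm 1 gets 17 ≥ 11 from T, and Firm 2 gets 18 ≥ 15 from R — Nash equilibrium.
(B, R): Firm 1 prefers T (16 > 15); Firm 2 prefers L (18 > 15) — not an equilibrium.

(T, R) and (B, L)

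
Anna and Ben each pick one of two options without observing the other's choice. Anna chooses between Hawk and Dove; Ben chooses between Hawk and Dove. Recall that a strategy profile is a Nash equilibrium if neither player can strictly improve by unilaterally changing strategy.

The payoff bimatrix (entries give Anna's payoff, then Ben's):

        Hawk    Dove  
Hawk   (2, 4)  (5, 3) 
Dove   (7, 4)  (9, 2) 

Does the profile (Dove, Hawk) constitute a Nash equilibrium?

Yes

At (Dove, Hawk), Anna earns 7; switching to Hawk would give 2, so Anna has no profitable deviation.
Ben earns 4; switching to Dove would give 2, so Ben has no profitable deviation.
Neither player can gain by a unilateral deviation, so this profile is a Nash equilibrium.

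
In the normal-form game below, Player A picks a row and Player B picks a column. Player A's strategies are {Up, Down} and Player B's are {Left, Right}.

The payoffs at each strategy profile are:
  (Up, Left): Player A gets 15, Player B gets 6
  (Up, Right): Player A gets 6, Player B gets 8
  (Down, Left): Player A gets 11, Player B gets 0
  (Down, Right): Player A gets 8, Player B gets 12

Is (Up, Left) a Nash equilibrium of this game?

At (Up, Left), Player A earns 15; switching to Down would give 11, so Player A has no profitable deviation.
Player B earns 6; switching to Right would give 8, so Player B would deviate.
Since at least one player can profitably deviate, this is not a Nash equilibrium.

No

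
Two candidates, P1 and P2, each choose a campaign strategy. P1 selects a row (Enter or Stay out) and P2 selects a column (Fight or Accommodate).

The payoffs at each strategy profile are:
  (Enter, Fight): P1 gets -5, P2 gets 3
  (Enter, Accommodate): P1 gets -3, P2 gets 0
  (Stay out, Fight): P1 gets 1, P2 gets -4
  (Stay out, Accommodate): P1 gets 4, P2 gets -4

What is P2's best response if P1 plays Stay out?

Against Stay out, P2 earns -4 from Fight and -4 from Accommodate.
So either strategy is a best response.

either — both Fight and Accommodate are best responses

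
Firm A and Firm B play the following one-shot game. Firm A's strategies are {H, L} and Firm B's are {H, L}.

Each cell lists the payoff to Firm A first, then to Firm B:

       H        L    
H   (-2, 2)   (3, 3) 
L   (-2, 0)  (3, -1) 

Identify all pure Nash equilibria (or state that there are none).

(H, H): Firm B prefers L (3 > 2) — not an equilibrium.
(H, L): Firm A gets 3 ≥ 3 from L, and Firm B gets 3 ≥ 2 from H — Nash equilibrium.
(L, H): Firm A gets -2 ≥ -2 from H, and Firm B gets 0 ≥ -1 from L — Nash equilibrium.
(L, L): Firm B prefers H (0 > -1) — not an equilibrium.

(H, L) and (L, H)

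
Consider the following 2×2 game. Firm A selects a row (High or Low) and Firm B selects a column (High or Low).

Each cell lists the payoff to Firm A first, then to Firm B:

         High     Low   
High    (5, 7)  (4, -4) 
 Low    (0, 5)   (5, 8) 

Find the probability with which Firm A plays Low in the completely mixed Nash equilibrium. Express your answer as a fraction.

Let p be the probability that Firm A plays High. In a completely mixed equilibrium, Firm B must be indifferent between High and Low.
Firm B's expected payoff from High is 7p + 5(1−p); from Low it is −4p + 8(1−p).
Setting these equal: 2p + 5 = −12p + 8, so p = 3/14.
Therefore Firm A plays Low with probability 1 − 3/14 = 11/14.

11/14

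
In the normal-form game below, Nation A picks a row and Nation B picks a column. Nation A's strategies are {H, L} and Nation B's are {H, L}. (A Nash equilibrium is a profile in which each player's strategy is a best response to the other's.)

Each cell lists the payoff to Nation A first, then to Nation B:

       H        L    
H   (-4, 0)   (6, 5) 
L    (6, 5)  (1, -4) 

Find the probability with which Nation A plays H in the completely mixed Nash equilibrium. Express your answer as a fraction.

Let x be the probability that Nation A plays H. In a completely mixed equilibrium, Nation B must be indifferent between H and L.
Nation B's expected payoff from H is 5(1−x); from L it is 5x − 4(1−x).
Setting these equal: −5x + 5 = 9x − 4, so x = 9/14.

9/14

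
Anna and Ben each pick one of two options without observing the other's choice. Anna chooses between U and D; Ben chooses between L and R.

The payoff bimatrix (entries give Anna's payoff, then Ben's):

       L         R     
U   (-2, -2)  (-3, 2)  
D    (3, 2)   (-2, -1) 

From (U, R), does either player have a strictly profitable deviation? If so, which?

Anna

Anna at (U, R) earns -3; deviating to D yields -2 — a strict improvement.
Ben earns 2; deviating to L yields -2 — not better.
Only Anna has a strictly profitable deviation.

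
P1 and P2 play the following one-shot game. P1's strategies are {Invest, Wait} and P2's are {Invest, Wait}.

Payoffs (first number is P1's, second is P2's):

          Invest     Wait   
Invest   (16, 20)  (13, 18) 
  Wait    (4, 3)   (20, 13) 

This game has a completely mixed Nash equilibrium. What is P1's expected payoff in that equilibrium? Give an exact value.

First find q, the probability P2 plays Invest, from P1's indifference between Invest and Wait: 16q + 13(1−q) = 4q + 20(1−q), giving q = 7/19.
Since P1 is indifferent in equilibrium, P1's expected payoff equals the payoff from either row against (7/19, 12/19). Using Invest: 16(7/19) + 13(12/19) = 268/19.

268/19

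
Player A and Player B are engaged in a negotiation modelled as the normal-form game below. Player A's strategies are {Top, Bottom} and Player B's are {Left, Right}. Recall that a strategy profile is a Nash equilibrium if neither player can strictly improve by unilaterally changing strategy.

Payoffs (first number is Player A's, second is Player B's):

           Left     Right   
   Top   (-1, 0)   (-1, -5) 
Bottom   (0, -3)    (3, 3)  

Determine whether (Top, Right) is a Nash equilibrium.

No

At (Top, Right), Player A earns -1; switching to Bottom would give 3, so Player A would deviate.
Player B earns -5; switching to Left would give 0, so Player B would deviate.
Since at least one player can profitably deviate, this is not a Nash equilibrium.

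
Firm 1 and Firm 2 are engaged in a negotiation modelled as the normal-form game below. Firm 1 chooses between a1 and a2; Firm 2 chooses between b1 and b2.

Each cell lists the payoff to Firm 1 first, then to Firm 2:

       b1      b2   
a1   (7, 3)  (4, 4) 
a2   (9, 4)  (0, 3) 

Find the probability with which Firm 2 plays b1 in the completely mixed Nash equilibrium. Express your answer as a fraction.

2/3

Let q be the probability that Firm 2 plays b1. In a completely mixed equilibrium, Firm 1 must be indifferent between a1 and a2.
Firm 1's expected payoff from a1 is 7q + 4(1−q); from a2 it is 9q.
Setting these equal: 3q + 4 = 9q, so q = 2/3.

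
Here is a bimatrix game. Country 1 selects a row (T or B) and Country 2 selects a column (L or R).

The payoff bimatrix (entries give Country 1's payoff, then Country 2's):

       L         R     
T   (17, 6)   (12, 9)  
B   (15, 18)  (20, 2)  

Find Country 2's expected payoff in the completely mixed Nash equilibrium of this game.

150/19

First find p, the probability Country 1 plays T, from Country 2's indifference between L and R: 6p + 18(1−p) = 9p + 2(1−p), giving p = 16/19.
Since Country 2 is indifferent in equilibrium, Country 2's expected payoff equals the payoff from either column against (16/19, 3/19). Using L: 6(16/19) + 18(3/19) = 150/19.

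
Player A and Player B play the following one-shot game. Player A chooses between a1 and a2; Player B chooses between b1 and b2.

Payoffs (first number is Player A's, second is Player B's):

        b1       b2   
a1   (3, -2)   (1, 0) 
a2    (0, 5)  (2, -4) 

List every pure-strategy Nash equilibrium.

(a1, b1): Player B prefers b2 (0 > -2) — not an equilibrium.
(a1, b2): Player A prefers a2 (2 > 1) — not an equilibrium.
(a2, b1): Player A prefers a1 (3 > 0) — not an equilibrium.
(a2, b2): Player B prefers b1 (5 > -4) — not an equilibrium.

none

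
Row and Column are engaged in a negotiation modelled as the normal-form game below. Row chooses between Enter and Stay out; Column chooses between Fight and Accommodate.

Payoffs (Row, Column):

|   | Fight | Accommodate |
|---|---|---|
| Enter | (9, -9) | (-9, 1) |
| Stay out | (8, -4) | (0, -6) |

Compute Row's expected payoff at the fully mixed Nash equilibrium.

36/5

First find q, the probability Column plays Fight, from Row's indifference between Enter and Stay out: 9q − 9(1−q) = 8q, giving q = 9/10.
Since Row is indifferent in equilibrium, Row's expected payoff equals the payoff from either row against (9/10, 1/10). Using Enter: 9(9/10) − 9(1/10) = 36/5.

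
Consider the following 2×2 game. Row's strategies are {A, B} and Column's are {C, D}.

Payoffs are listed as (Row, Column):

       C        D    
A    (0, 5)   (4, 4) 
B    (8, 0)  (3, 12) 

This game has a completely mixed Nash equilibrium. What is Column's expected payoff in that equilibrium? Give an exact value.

60/13

First find x, the probability Row plays A, from Column's indifference between C and D: 5x = 4x + 12(1−x), giving x = 12/13.
Since Column is indifferent in equilibrium, Column's expected payoff equals the payoff from either column against (12/13, 1/13). Using C: 5(12/13) = 60/13.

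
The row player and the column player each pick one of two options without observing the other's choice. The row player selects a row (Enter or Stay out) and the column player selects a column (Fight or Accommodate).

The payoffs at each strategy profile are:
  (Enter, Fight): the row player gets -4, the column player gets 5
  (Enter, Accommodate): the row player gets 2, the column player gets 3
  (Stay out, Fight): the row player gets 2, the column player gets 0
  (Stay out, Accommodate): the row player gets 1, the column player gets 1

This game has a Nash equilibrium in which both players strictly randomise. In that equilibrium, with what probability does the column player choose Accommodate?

6/7

Let y be the probability that the column player plays Fight. In a completely mixed equilibrium, the row player must be indifferent between Enter and Stay out.
The row player's expected payoff from Enter is −4y + 2(1−y); from Stay out it is 2y + (1−y).
Setting these equal: −6y + 2 = y + 1, so y = 1/7.
Therefore the column player plays Accommodate with probability 1 − 1/7 = 6/7.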